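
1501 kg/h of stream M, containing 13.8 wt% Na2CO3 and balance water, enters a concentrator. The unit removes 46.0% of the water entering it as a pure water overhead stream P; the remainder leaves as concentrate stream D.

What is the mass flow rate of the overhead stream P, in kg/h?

water entering = 1501×0.862 = 1293.9 kg/h; overhead removed = 0.460×1293.9 = 595.18 kg/h.

595.2 kg/h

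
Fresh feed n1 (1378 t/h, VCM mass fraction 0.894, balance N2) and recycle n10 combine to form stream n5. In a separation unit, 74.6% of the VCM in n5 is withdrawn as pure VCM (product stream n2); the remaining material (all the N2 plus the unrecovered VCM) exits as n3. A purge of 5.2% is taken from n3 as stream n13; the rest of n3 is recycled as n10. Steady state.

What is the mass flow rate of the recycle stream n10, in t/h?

N2 enters only via n1 and leaves only via the purge: 1378×0.106 = 0.052×(N2 in n3), and the separation unit passes all N2, so N2 in n5 = N2 in n3 = 2809 t/h.
VCM in n5: m_A = 1378×0.894 + (1−0.052)·(1−0.746)·m_A, so m_A = 1231.9/0.7592 = 1622.7 t/h.
n3 = (1−0.746)×1622.7 + 2809 = 3221.2 t/h.
Recycle n10 = (1−0.052)×3221.2 = 3053.7 t/h.

3054 t/h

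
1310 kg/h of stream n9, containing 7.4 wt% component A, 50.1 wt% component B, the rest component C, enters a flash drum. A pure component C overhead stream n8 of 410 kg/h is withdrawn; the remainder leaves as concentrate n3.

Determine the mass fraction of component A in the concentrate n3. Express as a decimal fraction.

component A is not removed: 1310×0.074 = 96.94 kg/h of component A enters n3.
Concentrate = 1310 − 410 = 900 kg/h.
Mass fraction = 96.94/900 = 0.108.

0.108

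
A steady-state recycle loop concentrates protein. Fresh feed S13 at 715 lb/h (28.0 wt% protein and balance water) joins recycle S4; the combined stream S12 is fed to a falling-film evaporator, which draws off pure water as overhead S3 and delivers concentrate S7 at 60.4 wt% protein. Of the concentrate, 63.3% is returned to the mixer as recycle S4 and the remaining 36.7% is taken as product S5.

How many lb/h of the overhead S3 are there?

383.5 lb/h

Overall protein balance (none leaves overhead): protein in fresh feed = protein in product, i.e. 715×0.280 = (1−0.633)·S7·0.604.
S7 = 200.2/(0.604×0.367) = 903.15 lb/h.
Recycle S4 = 0.633×903.15 = 571.7 lb/h.
Combined feed S12 = 715 + 571.7 = 1286.7 lb/h.
Overhead S3 = S12 − S7 = 1286.7 − 903.15 = 383.54 lb/h.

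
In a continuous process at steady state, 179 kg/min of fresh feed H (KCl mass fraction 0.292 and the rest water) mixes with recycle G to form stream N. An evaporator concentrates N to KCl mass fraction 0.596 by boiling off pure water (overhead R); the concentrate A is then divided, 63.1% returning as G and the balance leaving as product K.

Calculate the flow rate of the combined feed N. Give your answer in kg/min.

329 kg/min

Overall KCl balance (none leaves overhead): KCl in fresh feed = KCl in product, i.e. 179×0.292 = (1−0.631)·A·0.596.
A = 52.268/(0.596×0.369) = 237.66 kg/min.
Recycle G = 0.631×237.66 = 149.97 kg/min.
Combined feed N = 179 + 149.97 = 328.97 kg/min.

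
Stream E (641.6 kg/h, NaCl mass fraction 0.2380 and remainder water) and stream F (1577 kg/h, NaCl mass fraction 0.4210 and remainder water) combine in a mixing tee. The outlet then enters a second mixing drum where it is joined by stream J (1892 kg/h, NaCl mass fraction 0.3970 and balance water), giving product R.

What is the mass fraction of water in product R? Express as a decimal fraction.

0.6186

Overall, product flow = 4110.6 kg/h.
water in = 641.6×0.762 + 1577×0.579 + 1892×0.603 = 2542.9 kg/h.
water fraction in R = 0.6186.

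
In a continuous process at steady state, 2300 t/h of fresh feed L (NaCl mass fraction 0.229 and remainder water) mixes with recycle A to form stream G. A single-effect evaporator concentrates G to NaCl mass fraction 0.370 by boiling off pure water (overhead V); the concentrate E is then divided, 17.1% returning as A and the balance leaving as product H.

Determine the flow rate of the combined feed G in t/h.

2594 t/h

Overall NaCl balance (none leaves overhead): NaCl in fresh feed = NaCl in product, i.e. 2300×0.229 = (1−0.171)·E·0.370.
E = 526.7/(0.370×0.829) = 1717.1 t/h.
Recycle A = 0.171×1717.1 = 293.63 t/h.
Combined feed G = 2300 + 293.63 = 2593.6 t/h.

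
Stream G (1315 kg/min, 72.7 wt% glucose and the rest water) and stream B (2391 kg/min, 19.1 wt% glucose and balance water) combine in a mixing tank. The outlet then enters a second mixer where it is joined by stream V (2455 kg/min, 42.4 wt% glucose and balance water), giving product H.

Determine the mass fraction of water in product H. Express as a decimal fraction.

0.602

Overall, product flow = 6161 kg/min.
water in = 1315×0.273 + 2391×0.809 + 2455×0.576 = 3707.4 kg/min.
water fraction in H = 0.602.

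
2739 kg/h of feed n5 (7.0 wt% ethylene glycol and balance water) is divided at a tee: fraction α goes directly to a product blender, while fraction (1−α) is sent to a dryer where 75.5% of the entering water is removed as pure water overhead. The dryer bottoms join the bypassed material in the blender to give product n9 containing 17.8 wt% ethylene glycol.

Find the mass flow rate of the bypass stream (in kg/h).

372.2 kg/h

All 2739×0.070 = 191.73 kg/h of ethylene glycol reaches n9, so n9 = 191.73/0.178 = 1077.1 kg/h and vapour = 1661.9 kg/h.
The evaporator receives (1−α)·2739 of feed at 0.930 water and removes 0.755 of that water:
0.755×0.930×(1−α)×2739 = 1661.9
(1−α) = 1661.9/1923.2 = 0.8641;  α = 0.1359.
Bypass flow = 0.1359×2739 = 372.18 kg/h.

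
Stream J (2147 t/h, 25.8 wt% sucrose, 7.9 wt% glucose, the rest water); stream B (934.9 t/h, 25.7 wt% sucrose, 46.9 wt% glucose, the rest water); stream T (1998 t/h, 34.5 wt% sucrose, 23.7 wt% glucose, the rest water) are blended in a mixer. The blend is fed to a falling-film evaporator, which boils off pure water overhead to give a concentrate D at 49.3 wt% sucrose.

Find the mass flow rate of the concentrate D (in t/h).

sucrose entering = 2147×0.258 + 934.9×0.257 + 1998×0.345 = 1483.5 t/h.
All sucrose reports to D, so D = 1483.5/0.493 = 3009.1 t/h.

3009 t/h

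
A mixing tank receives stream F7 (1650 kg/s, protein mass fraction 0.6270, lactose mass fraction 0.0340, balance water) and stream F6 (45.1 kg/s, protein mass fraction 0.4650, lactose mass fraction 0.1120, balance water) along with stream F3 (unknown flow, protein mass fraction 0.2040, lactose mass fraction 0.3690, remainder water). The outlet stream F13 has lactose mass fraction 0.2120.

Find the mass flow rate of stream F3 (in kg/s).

Let F3 be the unknown flow. Total out = 1695.1 + F3.
lactose balance: 61.151 + 0.369·F3 = 0.212·(1695.1 + F3)
(0.369 − 0.212)·F3 = 0.212×1695.1 − 61.151 = 298.21
F3 = 298.21 / 0.157 = 1899.4 kg/s

1899 kg/s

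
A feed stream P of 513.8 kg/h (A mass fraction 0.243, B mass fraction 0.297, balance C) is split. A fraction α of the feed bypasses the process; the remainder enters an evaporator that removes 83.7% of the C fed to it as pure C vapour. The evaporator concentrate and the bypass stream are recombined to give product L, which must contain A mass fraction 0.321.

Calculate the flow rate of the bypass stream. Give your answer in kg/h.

189.5 kg/h

All 513.8×0.243 = 124.85 kg/h of A reaches L, so L = 124.85/0.321 = 388.95 kg/h and vapour = 124.85 kg/h.
The evaporator receives (1−α)·513.8 of feed at 0.460 C and removes 0.837 of that C:
0.837×0.460×(1−α)×513.8 = 124.85
(1−α) = 124.85/197.82 = 0.6311;  α = 0.3689.
Bypass flow = 0.3689×513.8 = 189.53 kg/h.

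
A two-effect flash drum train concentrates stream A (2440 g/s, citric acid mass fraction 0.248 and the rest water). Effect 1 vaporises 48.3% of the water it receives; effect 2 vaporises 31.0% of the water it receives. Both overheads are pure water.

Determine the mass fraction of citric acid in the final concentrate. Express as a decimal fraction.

0.480

water in feed = 2440×0.752 = 1834.9 g/s.
After stage 1: water left = (1−0.483)×1834.9 = 948.63; stream total = 1553.8 g/s.
After stage 2: water left = (1−0.310)×948.63 = 654.56; final concentrate = 1259.7 g/s.
citric acid fraction = 605.12/1259.7 = 0.480.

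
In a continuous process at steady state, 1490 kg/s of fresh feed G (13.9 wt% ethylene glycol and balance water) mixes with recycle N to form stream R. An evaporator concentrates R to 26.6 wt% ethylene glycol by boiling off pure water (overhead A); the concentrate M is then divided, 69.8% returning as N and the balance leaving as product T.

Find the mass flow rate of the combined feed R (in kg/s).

3290 kg/s

Overall ethylene glycol balance (none leaves overhead): ethylene glycol in fresh feed = ethylene glycol in product, i.e. 1490×0.139 = (1−0.698)·M·0.266.
M = 207.11/(0.266×0.302) = 2578.2 kg/s.
Recycle N = 0.698×2578.2 = 1799.6 kg/s.
Combined feed R = 1490 + 1799.6 = 3289.6 kg/s.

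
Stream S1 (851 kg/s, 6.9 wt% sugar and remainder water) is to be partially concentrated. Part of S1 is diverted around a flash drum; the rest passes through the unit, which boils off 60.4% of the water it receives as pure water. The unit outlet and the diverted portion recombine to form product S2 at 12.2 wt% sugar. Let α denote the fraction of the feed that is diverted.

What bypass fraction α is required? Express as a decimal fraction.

0.227

All 851×0.069 = 58.719 kg/s of sugar reaches S2, so S2 = 58.719/0.122 = 481.3 kg/s and vapour = 369.7 kg/s.
The evaporator receives (1−α)·851 of feed at 0.931 water and removes 0.604 of that water:
0.604×0.931×(1−α)×851 = 369.7
(1−α) = 369.7/478.54 = 0.7726;  α = 0.2274.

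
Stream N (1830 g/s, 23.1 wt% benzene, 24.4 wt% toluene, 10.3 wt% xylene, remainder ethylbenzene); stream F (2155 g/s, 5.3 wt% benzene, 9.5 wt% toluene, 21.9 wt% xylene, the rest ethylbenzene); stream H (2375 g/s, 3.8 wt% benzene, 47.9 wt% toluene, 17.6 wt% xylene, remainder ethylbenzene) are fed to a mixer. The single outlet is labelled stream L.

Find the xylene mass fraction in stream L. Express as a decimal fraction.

Total flow out = 1830 + 2155 + 2375 = 6360 g/s.
xylene in = 1830×0.103 + 2155×0.219 + 2375×0.176 = 1078.4 g/s.
xylene mass fraction in L = 1078.4/6360 = 0.170.

0.170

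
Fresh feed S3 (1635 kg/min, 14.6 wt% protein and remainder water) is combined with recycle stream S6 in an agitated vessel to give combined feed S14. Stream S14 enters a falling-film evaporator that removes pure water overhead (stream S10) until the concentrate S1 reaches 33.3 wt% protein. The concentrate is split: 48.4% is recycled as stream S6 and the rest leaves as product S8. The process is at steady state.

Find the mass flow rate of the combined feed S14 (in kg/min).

2307 kg/min

Overall protein balance (none leaves overhead): protein in fresh feed = protein in product, i.e. 1635×0.146 = (1−0.484)·S1·0.333.
S1 = 238.71/(0.333×0.516) = 1389.2 kg/min.
Recycle S6 = 0.484×1389.2 = 672.39 kg/min.
Combined feed S14 = 1635 + 672.39 = 2307.4 kg/min.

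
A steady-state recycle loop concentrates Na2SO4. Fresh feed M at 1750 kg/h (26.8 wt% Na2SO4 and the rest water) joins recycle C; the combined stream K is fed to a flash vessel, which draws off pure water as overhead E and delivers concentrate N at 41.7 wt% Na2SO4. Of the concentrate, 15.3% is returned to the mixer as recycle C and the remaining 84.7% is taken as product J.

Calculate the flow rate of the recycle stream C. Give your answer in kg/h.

Overall Na2SO4 balance (none leaves overhead): Na2SO4 in fresh feed = Na2SO4 in product, i.e. 1750×0.268 = (1−0.153)·N·0.417.
N = 469/(0.417×0.847) = 1327.9 kg/h.
Recycle C = 0.153×1327.9 = 203.16 kg/h.

203.2 kg/h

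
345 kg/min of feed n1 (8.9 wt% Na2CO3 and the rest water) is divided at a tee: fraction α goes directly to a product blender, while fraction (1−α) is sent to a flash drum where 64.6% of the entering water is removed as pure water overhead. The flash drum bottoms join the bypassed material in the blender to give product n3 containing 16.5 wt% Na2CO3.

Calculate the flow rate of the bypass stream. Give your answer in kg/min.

74.98 kg/min

All 345×0.089 = 30.705 kg/min of Na2CO3 reaches n3, so n3 = 30.705/0.165 = 186.09 kg/min and vapour = 158.91 kg/min.
The evaporator receives (1−α)·345 of feed at 0.911 water and removes 0.646 of that water:
0.646×0.911×(1−α)×345 = 158.91
(1−α) = 158.91/203.03 = 0.7827;  α = 0.2173.
Bypass flow = 0.2173×345 = 74.979 kg/min.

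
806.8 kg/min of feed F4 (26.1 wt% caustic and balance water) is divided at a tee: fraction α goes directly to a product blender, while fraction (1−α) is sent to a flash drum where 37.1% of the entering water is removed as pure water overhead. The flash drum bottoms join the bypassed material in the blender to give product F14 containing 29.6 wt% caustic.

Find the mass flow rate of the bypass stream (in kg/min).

All 806.8×0.261 = 210.57 kg/min of caustic reaches F14, so F14 = 210.57/0.296 = 711.4 kg/min and vapour = 95.399 kg/min.
The evaporator receives (1−α)·806.8 of feed at 0.739 water and removes 0.371 of that water:
0.371×0.739×(1−α)×806.8 = 95.399
(1−α) = 95.399/221.2 = 0.4313;  α = 0.5687.
Bypass flow = 0.5687×806.8 = 458.84 kg/min.

458.8 kg/min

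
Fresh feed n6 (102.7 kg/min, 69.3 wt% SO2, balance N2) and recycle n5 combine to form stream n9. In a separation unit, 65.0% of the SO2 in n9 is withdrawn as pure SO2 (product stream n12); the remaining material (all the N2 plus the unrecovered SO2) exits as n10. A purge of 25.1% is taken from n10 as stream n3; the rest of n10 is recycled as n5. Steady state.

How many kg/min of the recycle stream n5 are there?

119.4 kg/min

N2 enters only via n6 and leaves only via the purge: 102.7×0.307 = 0.251×(N2 in n10), and the separation unit passes all N2, so N2 in n9 = N2 in n10 = 125.61 kg/min.
SO2 in n9: m_A = 102.7×0.693 + (1−0.251)·(1−0.650)·m_A, so m_A = 71.171/0.7379 = 96.457 kg/min.
n10 = (1−0.650)×96.457 + 125.61 = 159.37 kg/min.
Recycle n5 = (1−0.251)×159.37 = 119.37 kg/min.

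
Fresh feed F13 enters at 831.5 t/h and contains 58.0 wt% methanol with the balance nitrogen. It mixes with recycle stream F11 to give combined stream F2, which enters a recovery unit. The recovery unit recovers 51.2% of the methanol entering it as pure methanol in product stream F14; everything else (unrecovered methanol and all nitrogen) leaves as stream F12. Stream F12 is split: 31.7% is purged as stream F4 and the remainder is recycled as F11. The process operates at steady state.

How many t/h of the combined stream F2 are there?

1825 t/h

nitrogen enters only via F13 and leaves only via the purge: 831.5×0.420 = 0.317×(nitrogen in F12), and the recovery unit passes all nitrogen, so nitrogen in F2 = nitrogen in F12 = 1101.7 t/h.
methanol in F2: m_A = 831.5×0.580 + (1−0.317)·(1−0.512)·m_A, so m_A = 482.27/0.6667 = 723.37 t/h.
F2 = 723.37 + 1101.7 = 1825 t/h.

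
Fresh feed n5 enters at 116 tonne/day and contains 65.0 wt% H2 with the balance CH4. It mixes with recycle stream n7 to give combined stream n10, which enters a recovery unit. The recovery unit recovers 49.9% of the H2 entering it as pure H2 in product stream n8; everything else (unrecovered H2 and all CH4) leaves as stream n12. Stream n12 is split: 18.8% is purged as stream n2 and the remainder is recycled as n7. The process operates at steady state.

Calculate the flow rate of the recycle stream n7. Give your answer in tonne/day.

CH4 enters only via n5 and leaves only via the purge: 116×0.350 = 0.188×(CH4 in n12), and the recovery unit passes all CH4, so CH4 in n10 = CH4 in n12 = 215.96 tonne/day.
H2 in n10: m_A = 116×0.650 + (1−0.188)·(1−0.499)·m_A, so m_A = 75.4/0.5932 = 127.11 tonne/day.
n12 = (1−0.499)×127.11 + 215.96 = 279.64 tonne/day.
Recycle n7 = (1−0.188)×279.64 = 227.07 tonne/day.

227.1 tonne/day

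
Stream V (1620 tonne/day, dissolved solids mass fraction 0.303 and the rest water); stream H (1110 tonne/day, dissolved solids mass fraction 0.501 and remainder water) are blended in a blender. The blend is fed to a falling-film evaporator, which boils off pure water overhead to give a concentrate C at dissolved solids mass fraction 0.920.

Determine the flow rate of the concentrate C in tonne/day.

1138 tonne/day

dissolved solids entering = 1620×0.303 + 1110×0.501 = 1047 tonne/day.
All dissolved solids reports to C, so C = 1047/0.920 = 1138 tonne/day.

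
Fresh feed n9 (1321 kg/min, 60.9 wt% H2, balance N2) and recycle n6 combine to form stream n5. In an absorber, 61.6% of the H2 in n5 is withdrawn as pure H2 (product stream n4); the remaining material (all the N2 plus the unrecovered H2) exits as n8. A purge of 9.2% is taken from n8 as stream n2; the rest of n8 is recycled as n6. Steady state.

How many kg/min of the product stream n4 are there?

760.9 kg/min

H2 in n5: m_A = 1321×0.609 + (1−0.092)·(1−0.616)·m_A, so m_A = 804.49/0.6513 = 1235.2 kg/min.
Product n4 = 0.616×1235.2 = 760.85 kg/min.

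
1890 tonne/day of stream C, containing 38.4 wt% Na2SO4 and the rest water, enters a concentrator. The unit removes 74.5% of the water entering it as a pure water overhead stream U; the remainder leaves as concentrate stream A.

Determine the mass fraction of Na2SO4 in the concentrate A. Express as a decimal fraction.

0.7097

Na2SO4 is not removed: 1890×0.384 = 725.76 tonne/day of Na2SO4 enters A.
water entering = 1890×0.616 = 1164.2 tonne/day; overhead removed = 0.745×1164.2 = 867.36 tonne/day.
Concentrate = 1890 − 867.36 = 1022.6 tonne/day.
Mass fraction = 725.76/1022.6 = 0.7097.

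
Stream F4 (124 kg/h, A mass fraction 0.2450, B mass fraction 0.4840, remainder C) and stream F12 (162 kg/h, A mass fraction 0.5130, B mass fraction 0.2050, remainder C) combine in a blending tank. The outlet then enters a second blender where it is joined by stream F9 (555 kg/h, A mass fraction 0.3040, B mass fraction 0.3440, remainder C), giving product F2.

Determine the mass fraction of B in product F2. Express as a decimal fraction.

Overall, product flow = 841 kg/h.
B in = 124×0.484 + 162×0.205 + 555×0.344 = 284.15 kg/h.
B fraction in F2 = 0.3379.

0.3379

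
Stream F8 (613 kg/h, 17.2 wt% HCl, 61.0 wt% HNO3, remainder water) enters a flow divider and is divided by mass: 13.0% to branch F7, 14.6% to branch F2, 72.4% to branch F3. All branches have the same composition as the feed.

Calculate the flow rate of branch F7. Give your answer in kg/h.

Branch F7 flow = 0.130×613 = 79.69 kg/h.

79.69 kg/h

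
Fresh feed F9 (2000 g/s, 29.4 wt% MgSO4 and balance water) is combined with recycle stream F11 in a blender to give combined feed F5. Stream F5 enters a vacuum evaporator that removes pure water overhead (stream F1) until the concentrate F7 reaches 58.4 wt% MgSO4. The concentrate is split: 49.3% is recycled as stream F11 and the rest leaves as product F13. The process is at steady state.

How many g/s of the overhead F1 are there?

Overall MgSO4 balance (none leaves overhead): MgSO4 in fresh feed = MgSO4 in product, i.e. 2000×0.294 = (1−0.493)·F7·0.584.
F7 = 588/(0.584×0.507) = 1985.9 g/s.
Recycle F11 = 0.493×1985.9 = 979.05 g/s.
Combined feed F5 = 2000 + 979.05 = 2979 g/s.
Overhead F1 = F5 − F7 = 2979 − 1985.9 = 993.15 g/s.

993.2 g/s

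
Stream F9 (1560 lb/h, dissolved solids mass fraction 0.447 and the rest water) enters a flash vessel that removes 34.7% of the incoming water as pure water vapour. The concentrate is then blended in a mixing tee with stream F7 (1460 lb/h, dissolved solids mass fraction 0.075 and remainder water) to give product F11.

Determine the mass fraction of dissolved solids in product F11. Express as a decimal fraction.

Vapour removed = 0.347×0.553×1560 = 299.35 lb/h; concentrate = 1260.7 lb/h.
dissolved solids reaching the mixer = 697.32 (from concentrate) + 1460×0.075 = 806.82 lb/h.
Product flow = 1260.7 + 1460 = 2720.7 lb/h; dissolved solids fraction = 0.297.

0.297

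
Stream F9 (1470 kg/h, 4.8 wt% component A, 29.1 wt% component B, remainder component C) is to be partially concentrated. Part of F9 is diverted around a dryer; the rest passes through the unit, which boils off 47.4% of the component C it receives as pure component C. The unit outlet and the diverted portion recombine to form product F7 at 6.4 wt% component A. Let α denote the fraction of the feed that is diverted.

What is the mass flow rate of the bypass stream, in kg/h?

297.1 kg/h

All 1470×0.048 = 70.56 kg/h of component A reaches F7, so F7 = 70.56/0.064 = 1102.5 kg/h and vapour = 367.5 kg/h.
The evaporator receives (1−α)·1470 of feed at 0.661 component C and removes 0.474 of that component C:
0.474×0.661×(1−α)×1470 = 367.5
(1−α) = 367.5/460.57 = 0.7979;  α = 0.2021.
Bypass flow = 0.2021×1470 = 297.06 kg/h.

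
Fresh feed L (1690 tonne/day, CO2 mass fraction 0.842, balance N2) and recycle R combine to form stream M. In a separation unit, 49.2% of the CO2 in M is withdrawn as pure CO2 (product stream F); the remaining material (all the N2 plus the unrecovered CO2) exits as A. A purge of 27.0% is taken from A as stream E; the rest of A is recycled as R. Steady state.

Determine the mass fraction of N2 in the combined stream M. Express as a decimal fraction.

N2 enters only via L and leaves only via the purge: 1690×0.158 = 0.270×(N2 in A), and the separation unit passes all N2, so N2 in M = N2 in A = 988.96 tonne/day.
CO2 in M: m_A = 1690×0.842 + (1−0.270)·(1−0.492)·m_A, so m_A = 1423/0.6292 = 2261.7 tonne/day.
M = 2261.7 + 988.96 = 3250.7 tonne/day.
N2 fraction in M = 988.96/3250.7 = 0.304.

0.304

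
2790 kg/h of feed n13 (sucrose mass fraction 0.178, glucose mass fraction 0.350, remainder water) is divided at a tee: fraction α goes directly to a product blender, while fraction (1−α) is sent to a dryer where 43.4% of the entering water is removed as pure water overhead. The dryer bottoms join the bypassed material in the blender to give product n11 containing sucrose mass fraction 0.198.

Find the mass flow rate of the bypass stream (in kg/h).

1414 kg/h

All 2790×0.178 = 496.62 kg/h of sucrose reaches n11, so n11 = 496.62/0.198 = 2508.2 kg/h and vapour = 281.82 kg/h.
The evaporator receives (1−α)·2790 of feed at 0.472 water and removes 0.434 of that water:
0.434×0.472×(1−α)×2790 = 281.82
(1−α) = 281.82/571.53 = 0.4931;  α = 0.5069.
Bypass flow = 0.5069×2790 = 1414.3 kg/h.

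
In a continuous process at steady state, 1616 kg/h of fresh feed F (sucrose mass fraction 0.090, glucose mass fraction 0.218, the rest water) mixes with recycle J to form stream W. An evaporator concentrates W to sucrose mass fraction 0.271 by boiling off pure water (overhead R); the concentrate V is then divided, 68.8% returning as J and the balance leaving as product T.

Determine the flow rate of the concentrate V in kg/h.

Overall sucrose balance (none leaves overhead): sucrose in fresh feed = sucrose in product, i.e. 1616×0.090 = (1−0.688)·V·0.271.
V = 145.44/(0.271×0.312) = 1720.1 kg/h.

1720 kg/h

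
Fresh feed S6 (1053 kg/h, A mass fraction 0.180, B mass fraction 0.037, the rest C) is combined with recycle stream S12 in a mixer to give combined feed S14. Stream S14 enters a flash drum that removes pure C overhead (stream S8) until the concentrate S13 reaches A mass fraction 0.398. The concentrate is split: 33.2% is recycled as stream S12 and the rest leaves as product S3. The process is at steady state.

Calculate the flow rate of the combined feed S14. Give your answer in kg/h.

1290 kg/h

Overall A balance (none leaves overhead): A in fresh feed = A in product, i.e. 1053×0.180 = (1−0.332)·S13·0.398.
S13 = 189.54/(0.398×0.668) = 712.92 kg/h.
Recycle S12 = 0.332×712.92 = 236.69 kg/h.
Combined feed S14 = 1053 + 236.69 = 1289.7 kg/h.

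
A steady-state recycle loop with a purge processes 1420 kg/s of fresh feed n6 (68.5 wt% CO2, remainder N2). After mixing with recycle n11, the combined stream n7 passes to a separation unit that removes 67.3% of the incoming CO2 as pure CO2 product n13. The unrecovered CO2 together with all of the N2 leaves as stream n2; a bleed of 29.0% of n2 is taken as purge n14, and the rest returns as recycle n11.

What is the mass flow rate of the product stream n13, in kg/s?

852.6 kg/s

CO2 in n7: m_A = 1420×0.685 + (1−0.290)·(1−0.673)·m_A, so m_A = 972.7/0.7678 = 1266.8 kg/s.
Product n13 = 0.673×1266.8 = 852.57 kg/s.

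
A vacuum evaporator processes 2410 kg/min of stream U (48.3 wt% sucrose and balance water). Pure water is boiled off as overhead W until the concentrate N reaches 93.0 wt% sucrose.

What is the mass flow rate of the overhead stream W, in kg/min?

sucrose is conserved: 2410×0.483 = 1164 kg/min all reports to the concentrate.
Concentrate = 1164/(target fraction) = 1251.6 kg/min.
Overhead = 2410 − 1251.6 = 1158.4 kg/min.

1158 kg/min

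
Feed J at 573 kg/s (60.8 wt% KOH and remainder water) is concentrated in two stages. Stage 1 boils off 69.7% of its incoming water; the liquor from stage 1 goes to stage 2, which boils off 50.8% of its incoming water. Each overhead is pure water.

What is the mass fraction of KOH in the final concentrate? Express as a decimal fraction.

water in feed = 573×0.392 = 224.62 kg/s.
After stage 1: water left = (1−0.697)×224.62 = 68.059; stream total = 416.44 kg/s.
After stage 2: water left = (1−0.508)×68.059 = 33.485; final concentrate = 381.87 kg/s.
KOH fraction = 348.38/381.87 = 0.9123.

0.9123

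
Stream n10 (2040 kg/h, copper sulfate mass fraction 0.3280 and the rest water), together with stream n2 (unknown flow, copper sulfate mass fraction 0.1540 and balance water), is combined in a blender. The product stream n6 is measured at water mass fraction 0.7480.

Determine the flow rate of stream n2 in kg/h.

1582 kg/h

Let n2 be the unknown flow. Total out = 2040 + n2.
water balance: 1370.9 + 0.846·n2 = 0.748·(2040 + n2)
(0.846 − 0.748)·n2 = 0.748×2040 − 1370.9 = 155.04
n2 = 155.04 / 0.098 = 1582 kg/h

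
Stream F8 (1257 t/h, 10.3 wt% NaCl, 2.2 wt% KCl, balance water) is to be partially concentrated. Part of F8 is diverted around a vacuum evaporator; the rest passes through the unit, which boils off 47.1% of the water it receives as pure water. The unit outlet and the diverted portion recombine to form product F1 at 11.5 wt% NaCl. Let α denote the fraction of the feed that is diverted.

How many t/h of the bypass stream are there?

938.7 t/h

All 1257×0.103 = 129.47 t/h of NaCl reaches F1, so F1 = 129.47/0.115 = 1125.8 t/h and vapour = 131.17 t/h.
The evaporator receives (1−α)·1257 of feed at 0.875 water and removes 0.471 of that water:
0.471×0.875×(1−α)×1257 = 131.17
(1−α) = 131.17/518.04 = 0.2532;  α = 0.7468.
Bypass flow = 0.7468×1257 = 938.73 t/h.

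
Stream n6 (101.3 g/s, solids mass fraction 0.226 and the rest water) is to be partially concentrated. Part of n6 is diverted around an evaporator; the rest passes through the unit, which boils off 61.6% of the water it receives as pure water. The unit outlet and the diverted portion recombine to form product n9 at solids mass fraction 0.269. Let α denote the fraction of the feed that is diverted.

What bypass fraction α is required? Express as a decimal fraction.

All 101.3×0.226 = 22.894 g/s of solids reaches n9, so n9 = 22.894/0.269 = 85.107 g/s and vapour = 16.193 g/s.
The evaporator receives (1−α)·101.3 of feed at 0.774 water and removes 0.616 of that water:
0.616×0.774×(1−α)×101.3 = 16.193
(1−α) = 16.193/48.298 = 0.3353;  α = 0.6647.

0.665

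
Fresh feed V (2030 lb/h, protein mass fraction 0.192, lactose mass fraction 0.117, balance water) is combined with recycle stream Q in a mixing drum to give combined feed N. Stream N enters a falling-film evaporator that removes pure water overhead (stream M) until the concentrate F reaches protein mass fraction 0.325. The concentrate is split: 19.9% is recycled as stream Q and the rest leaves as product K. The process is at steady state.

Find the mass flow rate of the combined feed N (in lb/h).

Overall protein balance (none leaves overhead): protein in fresh feed = protein in product, i.e. 2030×0.192 = (1−0.199)·F·0.325.
F = 389.76/(0.325×0.801) = 1497.2 lb/h.
Recycle Q = 0.199×1497.2 = 297.94 lb/h.
Combined feed N = 2030 + 297.94 = 2327.9 lb/h.

2328 lb/h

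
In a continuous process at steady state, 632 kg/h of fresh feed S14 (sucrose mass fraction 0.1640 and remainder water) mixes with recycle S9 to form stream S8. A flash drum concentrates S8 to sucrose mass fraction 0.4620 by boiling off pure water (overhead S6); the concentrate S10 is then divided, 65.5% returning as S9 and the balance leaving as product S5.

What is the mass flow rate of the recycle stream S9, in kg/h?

Overall sucrose balance (none leaves overhead): sucrose in fresh feed = sucrose in product, i.e. 632×0.164 = (1−0.655)·S10·0.462.
S10 = 103.65/(0.462×0.345) = 650.28 kg/h.
Recycle S9 = 0.655×650.28 = 425.93 kg/h.

425.9 kg/h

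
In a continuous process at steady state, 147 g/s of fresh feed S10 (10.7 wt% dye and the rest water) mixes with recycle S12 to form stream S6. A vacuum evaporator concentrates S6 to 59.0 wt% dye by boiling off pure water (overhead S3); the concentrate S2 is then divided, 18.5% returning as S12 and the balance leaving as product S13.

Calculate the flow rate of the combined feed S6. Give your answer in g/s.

153.1 g/s

Overall dye balance (none leaves overhead): dye in fresh feed = dye in product, i.e. 147×0.107 = (1−0.185)·S2·0.590.
S2 = 15.729/(0.590×0.815) = 32.711 g/s.
Recycle S12 = 0.185×32.711 = 6.0515 g/s.
Combined feed S6 = 147 + 6.0515 = 153.05 g/s.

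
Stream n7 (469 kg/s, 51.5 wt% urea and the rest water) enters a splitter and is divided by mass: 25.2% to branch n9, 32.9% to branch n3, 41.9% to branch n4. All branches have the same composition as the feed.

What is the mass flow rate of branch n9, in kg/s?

Branch n9 flow = 0.252×469 = 118.19 kg/s.

118.2 kg/s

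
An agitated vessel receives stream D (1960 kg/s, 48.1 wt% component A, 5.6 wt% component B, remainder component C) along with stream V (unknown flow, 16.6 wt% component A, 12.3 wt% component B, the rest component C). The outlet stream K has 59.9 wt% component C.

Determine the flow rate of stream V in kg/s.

2380 kg/s

Let V be the unknown flow. Total out = 1960 + V.
component C balance: 907.48 + 0.711·V = 0.599·(1960 + V)
(0.711 − 0.599)·V = 0.599×1960 − 907.48 = 266.56
V = 266.56 / 0.112 = 2380 kg/s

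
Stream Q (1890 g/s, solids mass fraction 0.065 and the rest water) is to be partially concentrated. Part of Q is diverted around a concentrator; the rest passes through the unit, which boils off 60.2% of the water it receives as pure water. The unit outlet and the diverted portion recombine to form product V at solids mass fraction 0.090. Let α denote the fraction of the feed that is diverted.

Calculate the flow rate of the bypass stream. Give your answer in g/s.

All 1890×0.065 = 122.85 g/s of solids reaches V, so V = 122.85/0.090 = 1365 g/s and vapour = 525 g/s.
The evaporator receives (1−α)·1890 of feed at 0.935 water and removes 0.602 of that water:
0.602×0.935×(1−α)×1890 = 525
(1−α) = 525/1063.8 = 0.4935;  α = 0.5065.
Bypass flow = 0.5065×1890 = 957.28 g/s.

957.3 g/s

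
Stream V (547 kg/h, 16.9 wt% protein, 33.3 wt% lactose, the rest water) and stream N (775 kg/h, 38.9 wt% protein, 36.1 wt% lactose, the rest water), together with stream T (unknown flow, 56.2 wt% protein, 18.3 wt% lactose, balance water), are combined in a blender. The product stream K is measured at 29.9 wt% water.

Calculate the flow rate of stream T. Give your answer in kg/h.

1611 kg/h

Let T be the unknown flow. Total out = 1322 + T.
water balance: 466.16 + 0.255·T = 0.299·(1322 + T)
(0.255 − 0.299)·T = 0.299×1322 − 466.16 = -70.878
T = -70.878 / -0.044 = 1610.9 kg/h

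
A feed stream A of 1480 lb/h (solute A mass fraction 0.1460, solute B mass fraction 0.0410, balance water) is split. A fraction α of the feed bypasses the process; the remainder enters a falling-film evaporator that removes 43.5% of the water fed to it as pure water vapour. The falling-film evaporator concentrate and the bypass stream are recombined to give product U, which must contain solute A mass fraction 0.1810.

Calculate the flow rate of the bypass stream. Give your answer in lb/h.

All 1480×0.146 = 216.08 lb/h of solute A reaches U, so U = 216.08/0.181 = 1193.8 lb/h and vapour = 286.19 lb/h.
The evaporator receives (1−α)·1480 of feed at 0.813 water and removes 0.435 of that water:
0.435×0.813×(1−α)×1480 = 286.19
(1−α) = 286.19/523.41 = 0.5468;  α = 0.4532.
Bypass flow = 0.4532×1480 = 670.77 lb/h.

670.8 lb/h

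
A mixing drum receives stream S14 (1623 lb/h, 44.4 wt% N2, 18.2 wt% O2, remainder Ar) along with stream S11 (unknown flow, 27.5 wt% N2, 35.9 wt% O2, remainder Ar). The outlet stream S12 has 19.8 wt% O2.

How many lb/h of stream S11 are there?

Let S11 be the unknown flow. Total out = 1623 + S11.
O2 balance: 295.39 + 0.359·S11 = 0.198·(1623 + S11)
(0.359 − 0.198)·S11 = 0.198×1623 − 295.39 = 25.968
S11 = 25.968 / 0.161 = 161.29 lb/h

161.3 lb/h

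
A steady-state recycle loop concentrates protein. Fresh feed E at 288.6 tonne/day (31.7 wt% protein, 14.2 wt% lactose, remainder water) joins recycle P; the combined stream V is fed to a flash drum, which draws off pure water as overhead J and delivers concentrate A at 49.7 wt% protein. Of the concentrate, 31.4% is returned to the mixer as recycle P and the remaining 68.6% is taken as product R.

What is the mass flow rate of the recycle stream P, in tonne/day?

Overall protein balance (none leaves overhead): protein in fresh feed = protein in product, i.e. 288.6×0.317 = (1−0.314)·A·0.497.
A = 91.486/(0.497×0.686) = 268.33 tonne/day.
Recycle P = 0.314×268.33 = 84.257 tonne/day.

84.26 tonne/day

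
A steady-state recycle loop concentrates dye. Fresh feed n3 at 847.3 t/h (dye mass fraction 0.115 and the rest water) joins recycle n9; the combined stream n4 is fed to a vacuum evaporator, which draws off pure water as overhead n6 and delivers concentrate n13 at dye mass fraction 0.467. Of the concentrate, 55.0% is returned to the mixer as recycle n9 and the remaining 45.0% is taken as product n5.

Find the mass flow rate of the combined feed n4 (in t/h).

1102 t/h

Overall dye balance (none leaves overhead): dye in fresh feed = dye in product, i.e. 847.3×0.115 = (1−0.550)·n13·0.467.
n13 = 97.439/(0.467×0.450) = 463.67 t/h.
Recycle n9 = 0.550×463.67 = 255.02 t/h.
Combined feed n4 = 847.3 + 255.02 = 1102.3 t/h.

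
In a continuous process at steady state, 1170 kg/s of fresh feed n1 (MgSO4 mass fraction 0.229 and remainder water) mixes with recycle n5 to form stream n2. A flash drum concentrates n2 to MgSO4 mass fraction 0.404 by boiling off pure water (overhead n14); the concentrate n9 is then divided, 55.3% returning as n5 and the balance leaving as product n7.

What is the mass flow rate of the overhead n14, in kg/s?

Overall MgSO4 balance (none leaves overhead): MgSO4 in fresh feed = MgSO4 in product, i.e. 1170×0.229 = (1−0.553)·n9·0.404.
n9 = 267.93/(0.404×0.447) = 1483.7 kg/s.
Recycle n5 = 0.553×1483.7 = 820.46 kg/s.
Combined feed n2 = 1170 + 820.46 = 1990.5 kg/s.
Overhead n14 = n2 − n9 = 1990.5 − 1483.7 = 506.81 kg/s.

506.8 kg/s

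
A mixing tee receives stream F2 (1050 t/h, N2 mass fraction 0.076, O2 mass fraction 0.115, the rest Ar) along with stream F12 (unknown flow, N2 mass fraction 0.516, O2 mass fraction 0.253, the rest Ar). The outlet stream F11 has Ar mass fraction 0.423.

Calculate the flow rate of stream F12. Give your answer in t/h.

2111 t/h

Let F12 be the unknown flow. Total out = 1050 + F12.
Ar balance: 849.45 + 0.231·F12 = 0.423·(1050 + F12)
(0.231 − 0.423)·F12 = 0.423×1050 − 849.45 = -405.3
F12 = -405.3 / -0.192 = 2110.9 t/h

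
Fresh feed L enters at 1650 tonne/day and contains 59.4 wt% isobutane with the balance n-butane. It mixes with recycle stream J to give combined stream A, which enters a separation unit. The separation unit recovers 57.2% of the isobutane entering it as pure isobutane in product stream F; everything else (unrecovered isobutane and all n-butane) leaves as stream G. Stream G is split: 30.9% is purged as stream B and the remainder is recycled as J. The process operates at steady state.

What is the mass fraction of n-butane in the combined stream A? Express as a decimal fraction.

0.609

n-butane enters only via L and leaves only via the purge: 1650×0.406 = 0.309×(n-butane in G), and the separation unit passes all n-butane, so n-butane in A = n-butane in G = 2168 tonne/day.
isobutane in A: m_A = 1650×0.594 + (1−0.309)·(1−0.572)·m_A, so m_A = 980.1/0.7043 = 1391.7 tonne/day.
A = 1391.7 + 2168 = 3559.7 tonne/day.
n-butane fraction in A = 2168/3559.7 = 0.609.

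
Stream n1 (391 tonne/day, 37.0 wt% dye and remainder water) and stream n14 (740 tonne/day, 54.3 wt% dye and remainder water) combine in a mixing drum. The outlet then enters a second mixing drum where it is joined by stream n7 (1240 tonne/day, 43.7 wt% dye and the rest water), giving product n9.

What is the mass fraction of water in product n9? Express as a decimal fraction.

0.541

Overall, product flow = 2371 tonne/day.
water in = 391×0.630 + 740×0.457 + 1240×0.563 = 1282.6 tonne/day.
water fraction in n9 = 0.541.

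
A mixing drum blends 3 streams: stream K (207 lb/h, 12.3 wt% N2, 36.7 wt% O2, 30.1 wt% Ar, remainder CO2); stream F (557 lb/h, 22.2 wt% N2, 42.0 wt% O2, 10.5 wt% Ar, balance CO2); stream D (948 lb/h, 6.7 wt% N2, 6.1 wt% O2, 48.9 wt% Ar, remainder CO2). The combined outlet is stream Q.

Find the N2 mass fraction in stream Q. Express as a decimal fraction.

Total flow out = 207 + 557 + 948 = 1712 lb/h.
N2 in = 207×0.123 + 557×0.222 + 948×0.067 = 212.63 lb/h.
N2 mass fraction in Q = 212.63/1712 = 0.1242.

0.1242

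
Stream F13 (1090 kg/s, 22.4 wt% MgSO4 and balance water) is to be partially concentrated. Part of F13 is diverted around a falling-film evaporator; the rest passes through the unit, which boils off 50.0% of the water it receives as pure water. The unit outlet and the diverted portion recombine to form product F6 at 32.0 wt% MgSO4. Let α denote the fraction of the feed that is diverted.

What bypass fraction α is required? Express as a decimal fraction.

0.227

All 1090×0.224 = 244.16 kg/s of MgSO4 reaches F6, so F6 = 244.16/0.320 = 763 kg/s and vapour = 327 kg/s.
The evaporator receives (1−α)·1090 of feed at 0.776 water and removes 0.500 of that water:
0.500×0.776×(1−α)×1090 = 327
(1−α) = 327/422.92 = 0.7732;  α = 0.2268.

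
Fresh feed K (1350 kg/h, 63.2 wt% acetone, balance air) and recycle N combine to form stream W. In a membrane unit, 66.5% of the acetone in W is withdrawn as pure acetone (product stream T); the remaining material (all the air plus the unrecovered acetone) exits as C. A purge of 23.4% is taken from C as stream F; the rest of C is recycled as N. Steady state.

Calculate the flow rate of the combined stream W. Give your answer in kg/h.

air enters only via K and leaves only via the purge: 1350×0.368 = 0.234×(air in C), and the membrane unit passes all air, so air in W = air in C = 2123.1 kg/h.
acetone in W: m_A = 1350×0.632 + (1−0.234)·(1−0.665)·m_A, so m_A = 853.2/0.7434 = 1147.7 kg/h.
W = 1147.7 + 2123.1 = 3270.8 kg/h.

3271 kg/h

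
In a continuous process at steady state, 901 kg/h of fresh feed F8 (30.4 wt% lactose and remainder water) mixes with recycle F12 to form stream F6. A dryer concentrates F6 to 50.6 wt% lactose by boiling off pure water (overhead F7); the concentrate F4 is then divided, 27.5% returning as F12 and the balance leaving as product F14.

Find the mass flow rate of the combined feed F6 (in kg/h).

1106 kg/h

Overall lactose balance (none leaves overhead): lactose in fresh feed = lactose in product, i.e. 901×0.304 = (1−0.275)·F4·0.506.
F4 = 273.9/(0.506×0.725) = 746.64 kg/h.
Recycle F12 = 0.275×746.64 = 205.33 kg/h.
Combined feed F6 = 901 + 205.33 = 1106.3 kg/h.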